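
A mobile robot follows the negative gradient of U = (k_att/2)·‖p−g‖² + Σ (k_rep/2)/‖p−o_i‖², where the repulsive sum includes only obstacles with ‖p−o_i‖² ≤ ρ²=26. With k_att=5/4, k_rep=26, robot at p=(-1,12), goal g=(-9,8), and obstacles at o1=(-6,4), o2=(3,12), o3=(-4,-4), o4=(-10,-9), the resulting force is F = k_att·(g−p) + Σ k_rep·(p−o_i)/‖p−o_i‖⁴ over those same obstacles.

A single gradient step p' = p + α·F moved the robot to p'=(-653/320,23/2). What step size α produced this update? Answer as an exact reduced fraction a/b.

α = 1/10

F_att = 5/4·(g−p) = 5/4·(-8,-4) = (-10.0000,-5.0000)
o1: d²=89 > ρ²=26 → inactive
o2: d²=16 ≤ ρ²=26; F_rep = 26·(-4,0)/16² = (-0.4062,0.0000)
o3: d²=265 > ρ²=26 → inactive
o4: d²=522 > ρ²=26 → inactive
F = F_att + ΣF_rep = (-10.4062,-5.0000)
Δp = p'−p = (-1.0406,-0.5000); α = Δx/Fx = (-333/320) / (-333/32) = 1/10
check: Δy/Fy = (-1/2) / (-5) = 1/10 ✓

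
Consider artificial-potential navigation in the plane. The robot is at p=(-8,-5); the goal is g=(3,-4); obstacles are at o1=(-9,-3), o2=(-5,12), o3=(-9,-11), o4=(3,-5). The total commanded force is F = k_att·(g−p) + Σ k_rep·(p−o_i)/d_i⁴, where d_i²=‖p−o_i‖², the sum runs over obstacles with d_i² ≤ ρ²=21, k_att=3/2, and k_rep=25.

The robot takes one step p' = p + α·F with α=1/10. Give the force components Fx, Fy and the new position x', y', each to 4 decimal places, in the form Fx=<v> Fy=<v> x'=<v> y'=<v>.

Fx=17.5000 Fy=-0.5000 x'=-6.2500 y'=-5.0500

F_att = 3/2·(g−p) = 3/2·(11,1) = (16.5000,1.5000)
o1: d²=5 ≤ ρ²=21; F_rep = 25·(1,-2)/5² = (1.0000,-2.0000)
o2: d²=298 > ρ²=21 → inactive
o3: d²=37 > ρ²=21 → inactive
o4: d²=121 > ρ²=21 → inactive
F = F_att + ΣF_rep = (17.5000,-0.5000)
p' = p + 1/10·F = (-6.2500,-5.0500)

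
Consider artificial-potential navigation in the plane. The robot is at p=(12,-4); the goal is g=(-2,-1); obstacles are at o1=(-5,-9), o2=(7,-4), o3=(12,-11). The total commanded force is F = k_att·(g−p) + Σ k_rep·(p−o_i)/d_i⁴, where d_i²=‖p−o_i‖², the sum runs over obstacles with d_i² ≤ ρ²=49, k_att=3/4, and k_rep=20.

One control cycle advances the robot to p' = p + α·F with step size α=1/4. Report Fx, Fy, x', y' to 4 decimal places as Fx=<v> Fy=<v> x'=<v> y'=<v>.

Fx=-10.3400 Fy=2.3083 x'=9.4150 y'=-3.4229

F_att = 3/4·(g−p) = 3/4·(-14,3) = (-10.5000,2.2500)
o1: d²=314 > ρ²=49 → inactive
o2: d²=25 ≤ ρ²=49; F_rep = 20·(5,0)/25² = (0.1600,0.0000)
o3: d²=49 ≤ ρ²=49; F_rep = 20·(0,7)/49² = (0.0000,0.0583)
F = F_att + ΣF_rep = (-10.3400,2.3083)
p' = p + 1/4·F = (9.4150,-3.4229)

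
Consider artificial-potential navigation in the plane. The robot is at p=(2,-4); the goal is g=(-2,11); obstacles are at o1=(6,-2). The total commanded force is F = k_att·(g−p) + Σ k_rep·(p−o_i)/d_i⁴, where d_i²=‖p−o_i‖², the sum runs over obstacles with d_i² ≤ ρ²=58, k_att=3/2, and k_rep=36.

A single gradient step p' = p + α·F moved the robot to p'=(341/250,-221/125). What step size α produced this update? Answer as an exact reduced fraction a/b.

α = 1/10

F_att = 3/2·(g−p) = 3/2·(-4,15) = (-6.0000,22.5000)
o1: d²=20 ≤ ρ²=58; F_rep = 36·(-4,-2)/20² = (-0.3600,-0.1800)
F = F_att + ΣF_rep = (-6.3600,22.3200)
Δp = p'−p = (-0.6360,2.2320); α = Δx/Fx = (-159/250) / (-159/25) = 1/10
check: Δy/Fy = (279/125) / (558/25) = 1/10 ✓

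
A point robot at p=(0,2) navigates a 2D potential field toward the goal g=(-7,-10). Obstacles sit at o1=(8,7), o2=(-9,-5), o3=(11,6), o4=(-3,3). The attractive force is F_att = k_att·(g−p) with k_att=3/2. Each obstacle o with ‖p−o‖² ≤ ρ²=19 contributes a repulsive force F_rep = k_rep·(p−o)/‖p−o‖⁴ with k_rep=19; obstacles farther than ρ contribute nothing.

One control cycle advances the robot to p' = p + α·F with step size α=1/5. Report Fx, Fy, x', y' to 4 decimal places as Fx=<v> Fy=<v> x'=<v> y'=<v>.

Fx=-9.9300 Fy=-18.1900 x'=-1.9860 y'=-1.6380

F_att = 3/2·(g−p) = 3/2·(-7,-12) = (-10.5000,-18.0000)
o1: d²=89 > ρ²=19 → inactive
o2: d²=130 > ρ²=19 → inactive
o3: d²=137 > ρ²=19 → inactive
o4: d²=10 ≤ ρ²=19; F_rep = 19·(3,-1)/10² = (0.5700,-0.1900)
F = F_att + ΣF_rep = (-9.9300,-18.1900)
p' = p + 1/5·F = (-1.9860,-1.6380)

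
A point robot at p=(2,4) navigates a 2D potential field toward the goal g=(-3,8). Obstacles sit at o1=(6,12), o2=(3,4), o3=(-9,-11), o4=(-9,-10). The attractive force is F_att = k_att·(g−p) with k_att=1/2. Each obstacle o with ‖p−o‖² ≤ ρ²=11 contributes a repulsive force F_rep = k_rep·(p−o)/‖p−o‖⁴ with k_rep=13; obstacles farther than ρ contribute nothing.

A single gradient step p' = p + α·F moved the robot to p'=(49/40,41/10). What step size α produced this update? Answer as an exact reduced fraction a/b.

F_att = 1/2·(g−p) = 1/2·(-5,4) = (-2.5000,2.0000)
o1: d²=80 > ρ²=11 → inactive
o2: d²=1 ≤ ρ²=11; F_rep = 13·(-1,0)/1² = (-13.0000,0.0000)
o3: d²=346 > ρ²=11 → inactive
o4: d²=317 > ρ²=11 → inactive
F = F_att + ΣF_rep = (-15.5000,2.0000)
Δp = p'−p = (-0.7750,0.1000); α = Δx/Fx = (-31/40) / (-31/2) = 1/20
check: Δy/Fy = (1/10) / (2) = 1/20 ✓

α = 1/20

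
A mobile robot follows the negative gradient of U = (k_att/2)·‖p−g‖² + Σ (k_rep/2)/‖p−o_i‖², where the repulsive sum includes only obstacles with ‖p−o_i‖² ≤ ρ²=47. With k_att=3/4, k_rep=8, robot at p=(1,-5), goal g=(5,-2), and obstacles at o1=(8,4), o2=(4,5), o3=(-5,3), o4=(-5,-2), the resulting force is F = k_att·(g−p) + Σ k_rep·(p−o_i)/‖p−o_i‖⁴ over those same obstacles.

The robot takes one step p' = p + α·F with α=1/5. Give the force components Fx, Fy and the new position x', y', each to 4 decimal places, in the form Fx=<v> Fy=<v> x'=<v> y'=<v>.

Fx=3.0237 Fy=2.2381 x'=1.6047 y'=-4.5524

F_att = 3/4·(g−p) = 3/4·(4,3) = (3.0000,2.2500)
o1: d²=130 > ρ²=47 → inactive
o2: d²=109 > ρ²=47 → inactive
o3: d²=100 > ρ²=47 → inactive
o4: d²=45 ≤ ρ²=47; F_rep = 8·(6,-3)/45² = (0.0237,-0.0119)
F = F_att + ΣF_rep = (3.0237,2.2381)
p' = p + 1/5·F = (1.6047,-4.5524)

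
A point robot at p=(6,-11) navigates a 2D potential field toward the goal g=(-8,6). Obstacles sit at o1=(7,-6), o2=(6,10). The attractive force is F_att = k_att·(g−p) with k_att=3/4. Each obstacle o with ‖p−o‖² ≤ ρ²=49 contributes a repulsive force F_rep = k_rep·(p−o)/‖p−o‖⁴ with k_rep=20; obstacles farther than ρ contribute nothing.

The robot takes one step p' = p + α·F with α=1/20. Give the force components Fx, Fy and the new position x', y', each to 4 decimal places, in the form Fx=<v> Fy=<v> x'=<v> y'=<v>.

Fx=-10.5296 Fy=12.6021 x'=5.4735 y'=-10.3699

F_att = 3/4·(g−p) = 3/4·(-14,17) = (-10.5000,12.7500)
o1: d²=26 ≤ ρ²=49; F_rep = 20·(-1,-5)/26² = (-0.0296,-0.1479)
o2: d²=441 > ρ²=49 → inactive
F = F_att + ΣF_rep = (-10.5296,12.6021)
p' = p + 1/20·F = (5.4735,-10.3699)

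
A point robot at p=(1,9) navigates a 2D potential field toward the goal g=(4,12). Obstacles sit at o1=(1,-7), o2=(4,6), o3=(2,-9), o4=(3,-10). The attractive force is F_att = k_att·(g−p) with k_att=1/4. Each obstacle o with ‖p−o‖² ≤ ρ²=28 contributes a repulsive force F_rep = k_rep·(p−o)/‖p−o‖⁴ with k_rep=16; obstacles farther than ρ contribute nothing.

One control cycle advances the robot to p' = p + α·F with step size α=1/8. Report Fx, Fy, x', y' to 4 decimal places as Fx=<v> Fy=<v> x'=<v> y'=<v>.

F_att = 1/4·(g−p) = 1/4·(3,3) = (0.7500,0.7500)
o1: d²=256 > ρ²=28 → inactive
o2: d²=18 ≤ ρ²=28; F_rep = 16·(-3,3)/18² = (-0.1481,0.1481)
o3: d²=325 > ρ²=28 → inactive
o4: d²=365 > ρ²=28 → inactive
F = F_att + ΣF_rep = (0.6019,0.8981)
p' = p + 1/8·F = (1.0752,9.1123)

Fx=0.6019 Fy=0.8981 x'=1.0752 y'=9.1123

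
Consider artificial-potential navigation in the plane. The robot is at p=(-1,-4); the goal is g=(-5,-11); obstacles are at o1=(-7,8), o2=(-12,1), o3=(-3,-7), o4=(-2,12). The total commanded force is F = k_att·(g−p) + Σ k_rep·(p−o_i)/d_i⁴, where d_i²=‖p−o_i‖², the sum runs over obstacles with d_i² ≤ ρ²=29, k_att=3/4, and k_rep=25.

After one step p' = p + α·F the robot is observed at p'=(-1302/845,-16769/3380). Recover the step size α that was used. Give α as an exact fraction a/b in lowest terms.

α = 1/5

F_att = 3/4·(g−p) = 3/4·(-4,-7) = (-3.0000,-5.2500)
o1: d²=180 > ρ²=29 → inactive
o2: d²=146 > ρ²=29 → inactive
o3: d²=13 ≤ ρ²=29; F_rep = 25·(2,3)/13² = (0.2959,0.4438)
o4: d²=257 > ρ²=29 → inactive
F = F_att + ΣF_rep = (-2.7041,-4.8062)
Δp = p'−p = (-0.5408,-0.9612); α = Δx/Fx = (-457/845) / (-457/169) = 1/5
check: Δy/Fy = (-3249/3380) / (-3249/676) = 1/5 ✓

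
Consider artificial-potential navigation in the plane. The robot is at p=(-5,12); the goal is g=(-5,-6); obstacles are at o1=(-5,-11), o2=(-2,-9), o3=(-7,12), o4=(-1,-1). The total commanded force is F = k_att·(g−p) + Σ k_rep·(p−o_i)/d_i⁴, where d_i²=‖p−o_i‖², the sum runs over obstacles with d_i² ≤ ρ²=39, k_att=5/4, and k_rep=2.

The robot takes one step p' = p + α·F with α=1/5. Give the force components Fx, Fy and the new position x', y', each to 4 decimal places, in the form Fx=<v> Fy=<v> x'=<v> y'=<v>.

F_att = 5/4·(g−p) = 5/4·(0,-18) = (0.0000,-22.5000)
o1: d²=529 > ρ²=39 → inactive
o2: d²=450 > ρ²=39 → inactive
o3: d²=4 ≤ ρ²=39; F_rep = 2·(2,0)/4² = (0.2500,0.0000)
o4: d²=185 > ρ²=39 → inactive
F = F_att + ΣF_rep = (0.2500,-22.5000)
p' = p + 1/5·F = (-4.9500,7.5000)

Fx=0.2500 Fy=-22.5000 x'=-4.9500 y'=7.5000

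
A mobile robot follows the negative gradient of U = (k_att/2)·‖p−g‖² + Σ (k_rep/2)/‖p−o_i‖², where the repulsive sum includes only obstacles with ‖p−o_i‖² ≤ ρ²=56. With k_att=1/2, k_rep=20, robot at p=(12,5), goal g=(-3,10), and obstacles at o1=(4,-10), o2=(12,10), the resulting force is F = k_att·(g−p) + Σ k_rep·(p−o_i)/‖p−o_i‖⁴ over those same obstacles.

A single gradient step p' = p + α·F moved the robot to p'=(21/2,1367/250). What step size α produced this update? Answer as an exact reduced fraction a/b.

α = 1/5

F_att = 1/2·(g−p) = 1/2·(-15,5) = (-7.5000,2.5000)
o1: d²=289 > ρ²=56 → inactive
o2: d²=25 ≤ ρ²=56; F_rep = 20·(0,-5)/25² = (0.0000,-0.1600)
F = F_att + ΣF_rep = (-7.5000,2.3400)
Δp = p'−p = (-1.5000,0.4680); α = Δx/Fx = (-3/2) / (-15/2) = 1/5
check: Δy/Fy = (117/250) / (117/50) = 1/5 ✓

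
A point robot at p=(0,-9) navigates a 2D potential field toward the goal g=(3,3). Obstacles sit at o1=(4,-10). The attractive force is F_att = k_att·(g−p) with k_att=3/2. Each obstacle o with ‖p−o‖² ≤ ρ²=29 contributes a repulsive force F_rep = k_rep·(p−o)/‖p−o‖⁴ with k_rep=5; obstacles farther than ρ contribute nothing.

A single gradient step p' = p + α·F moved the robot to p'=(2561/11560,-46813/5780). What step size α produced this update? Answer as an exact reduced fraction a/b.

α = 1/20

F_att = 3/2·(g−p) = 3/2·(3,12) = (4.5000,18.0000)
o1: d²=17 ≤ ρ²=29; F_rep = 5·(-4,1)/17² = (-0.0692,0.0173)
F = F_att + ΣF_rep = (4.4308,18.0173)
Δp = p'−p = (0.2215,0.9009); α = Δx/Fx = (2561/11560) / (2561/578) = 1/20
check: Δy/Fy = (5207/5780) / (5207/289) = 1/20 ✓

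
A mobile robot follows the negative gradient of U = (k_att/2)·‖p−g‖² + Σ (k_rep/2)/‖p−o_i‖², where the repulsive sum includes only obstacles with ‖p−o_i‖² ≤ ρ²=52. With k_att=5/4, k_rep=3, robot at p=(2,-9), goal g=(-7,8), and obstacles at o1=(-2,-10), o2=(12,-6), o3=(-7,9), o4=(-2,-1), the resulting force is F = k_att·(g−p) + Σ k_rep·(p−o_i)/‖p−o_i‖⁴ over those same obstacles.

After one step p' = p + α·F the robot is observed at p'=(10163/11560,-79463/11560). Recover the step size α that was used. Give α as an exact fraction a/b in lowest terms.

F_att = 5/4·(g−p) = 5/4·(-9,17) = (-11.2500,21.2500)
o1: d²=17 ≤ ρ²=52; F_rep = 3·(4,1)/17² = (0.0415,0.0104)
o2: d²=109 > ρ²=52 → inactive
o3: d²=405 > ρ²=52 → inactive
o4: d²=80 > ρ²=52 → inactive
F = F_att + ΣF_rep = (-11.2085,21.2604)
Δp = p'−p = (-1.1208,2.1260); α = Δx/Fx = (-12957/11560) / (-12957/1156) = 1/10
check: Δy/Fy = (24577/11560) / (24577/1156) = 1/10 ✓

α = 1/10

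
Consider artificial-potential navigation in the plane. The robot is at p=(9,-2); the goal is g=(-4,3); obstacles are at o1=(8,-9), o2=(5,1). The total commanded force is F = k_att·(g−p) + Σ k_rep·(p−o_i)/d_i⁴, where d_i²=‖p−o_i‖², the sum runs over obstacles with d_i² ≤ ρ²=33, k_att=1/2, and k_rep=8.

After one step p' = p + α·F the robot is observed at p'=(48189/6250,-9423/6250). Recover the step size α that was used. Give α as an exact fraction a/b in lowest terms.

F_att = 1/2·(g−p) = 1/2·(-13,5) = (-6.5000,2.5000)
o1: d²=50 > ρ²=33 → inactive
o2: d²=25 ≤ ρ²=33; F_rep = 8·(4,-3)/25² = (0.0512,-0.0384)
F = F_att + ΣF_rep = (-6.4488,2.4616)
Δp = p'−p = (-1.2898,0.4923); α = Δx/Fx = (-8061/6250) / (-8061/1250) = 1/5
check: Δy/Fy = (3077/6250) / (3077/1250) = 1/5 ✓

α = 1/5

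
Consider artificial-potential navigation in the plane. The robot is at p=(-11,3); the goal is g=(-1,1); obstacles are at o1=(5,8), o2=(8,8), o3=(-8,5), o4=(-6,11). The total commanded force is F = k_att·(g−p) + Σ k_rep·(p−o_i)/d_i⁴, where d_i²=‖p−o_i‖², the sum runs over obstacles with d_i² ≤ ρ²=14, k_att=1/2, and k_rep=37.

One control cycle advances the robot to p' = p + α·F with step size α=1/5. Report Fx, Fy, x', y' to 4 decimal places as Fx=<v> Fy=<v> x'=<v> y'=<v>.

Fx=4.3432 Fy=-1.4379 x'=-10.1314 y'=2.7124

F_att = 1/2·(g−p) = 1/2·(10,-2) = (5.0000,-1.0000)
o1: d²=281 > ρ²=14 → inactive
o2: d²=386 > ρ²=14 → inactive
o3: d²=13 ≤ ρ²=14; F_rep = 37·(-3,-2)/13² = (-0.6568,-0.4379)
o4: d²=89 > ρ²=14 → inactive
F = F_att + ΣF_rep = (4.3432,-1.4379)
p' = p + 1/5·F = (-10.1314,2.7124)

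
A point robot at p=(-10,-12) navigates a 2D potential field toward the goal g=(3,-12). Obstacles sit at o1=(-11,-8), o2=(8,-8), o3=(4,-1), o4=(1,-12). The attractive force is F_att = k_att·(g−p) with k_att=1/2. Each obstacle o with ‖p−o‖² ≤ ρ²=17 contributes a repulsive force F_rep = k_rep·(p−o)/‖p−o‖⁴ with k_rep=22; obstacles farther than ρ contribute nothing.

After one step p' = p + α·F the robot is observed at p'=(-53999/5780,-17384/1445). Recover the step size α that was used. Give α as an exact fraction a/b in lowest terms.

F_att = 1/2·(g−p) = 1/2·(13,0) = (6.5000,0.0000)
o1: d²=17 ≤ ρ²=17; F_rep = 22·(1,-4)/17² = (0.0761,-0.3045)
o2: d²=340 > ρ²=17 → inactive
o3: d²=317 > ρ²=17 → inactive
o4: d²=121 > ρ²=17 → inactive
F = F_att + ΣF_rep = (6.5761,-0.3045)
Δp = p'−p = (0.6576,-0.0304); α = Δx/Fx = (3801/5780) / (3801/578) = 1/10
check: Δy/Fy = (-44/1445) / (-88/289) = 1/10 ✓

α = 1/10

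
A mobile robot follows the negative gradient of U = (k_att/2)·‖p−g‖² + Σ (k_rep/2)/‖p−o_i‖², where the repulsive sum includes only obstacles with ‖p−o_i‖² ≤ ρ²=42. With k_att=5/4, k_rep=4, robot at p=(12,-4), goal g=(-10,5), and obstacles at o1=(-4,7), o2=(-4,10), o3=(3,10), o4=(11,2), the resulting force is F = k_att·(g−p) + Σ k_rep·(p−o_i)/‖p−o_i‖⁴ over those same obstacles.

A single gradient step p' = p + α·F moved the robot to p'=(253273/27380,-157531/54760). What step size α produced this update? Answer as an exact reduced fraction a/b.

F_att = 5/4·(g−p) = 5/4·(-22,9) = (-27.5000,11.2500)
o1: d²=377 > ρ²=42 → inactive
o2: d²=452 > ρ²=42 → inactive
o3: d²=277 > ρ²=42 → inactive
o4: d²=37 ≤ ρ²=42; F_rep = 4·(1,-6)/37² = (0.0029,-0.0175)
F = F_att + ΣF_rep = (-27.4971,11.2325)
Δp = p'−p = (-2.7497,1.1232); α = Δx/Fx = (-75287/27380) / (-75287/2738) = 1/10
check: Δy/Fy = (61509/54760) / (61509/5476) = 1/10 ✓

α = 1/10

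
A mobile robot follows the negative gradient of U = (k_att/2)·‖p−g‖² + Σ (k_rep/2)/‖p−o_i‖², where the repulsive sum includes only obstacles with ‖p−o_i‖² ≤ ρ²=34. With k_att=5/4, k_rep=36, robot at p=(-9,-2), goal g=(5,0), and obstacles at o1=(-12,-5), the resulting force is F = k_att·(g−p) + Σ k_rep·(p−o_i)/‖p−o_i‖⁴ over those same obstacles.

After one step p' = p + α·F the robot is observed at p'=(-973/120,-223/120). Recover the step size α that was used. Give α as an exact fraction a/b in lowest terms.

α = 1/20

F_att = 5/4·(g−p) = 5/4·(14,2) = (17.5000,2.5000)
o1: d²=18 ≤ ρ²=34; F_rep = 36·(3,3)/18² = (0.3333,0.3333)
F = F_att + ΣF_rep = (17.8333,2.8333)
Δp = p'−p = (0.8917,0.1417); α = Δx/Fx = (107/120) / (107/6) = 1/20
check: Δy/Fy = (17/120) / (17/6) = 1/20 ✓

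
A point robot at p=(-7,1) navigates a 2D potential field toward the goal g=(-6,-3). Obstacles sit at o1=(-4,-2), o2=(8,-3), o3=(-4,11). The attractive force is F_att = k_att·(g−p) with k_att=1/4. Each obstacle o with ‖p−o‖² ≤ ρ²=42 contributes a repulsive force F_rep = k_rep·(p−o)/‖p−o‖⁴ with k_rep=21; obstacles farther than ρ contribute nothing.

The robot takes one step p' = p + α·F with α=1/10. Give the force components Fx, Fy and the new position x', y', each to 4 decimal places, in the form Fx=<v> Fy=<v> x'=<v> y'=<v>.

F_att = 1/4·(g−p) = 1/4·(1,-4) = (0.2500,-1.0000)
o1: d²=18 ≤ ρ²=42; F_rep = 21·(-3,3)/18² = (-0.1944,0.1944)
o2: d²=241 > ρ²=42 → inactive
o3: d²=109 > ρ²=42 → inactive
F = F_att + ΣF_rep = (0.0556,-0.8056)
p' = p + 1/10·F = (-6.9944,0.9194)

Fx=0.0556 Fy=-0.8056 x'=-6.9944 y'=0.9194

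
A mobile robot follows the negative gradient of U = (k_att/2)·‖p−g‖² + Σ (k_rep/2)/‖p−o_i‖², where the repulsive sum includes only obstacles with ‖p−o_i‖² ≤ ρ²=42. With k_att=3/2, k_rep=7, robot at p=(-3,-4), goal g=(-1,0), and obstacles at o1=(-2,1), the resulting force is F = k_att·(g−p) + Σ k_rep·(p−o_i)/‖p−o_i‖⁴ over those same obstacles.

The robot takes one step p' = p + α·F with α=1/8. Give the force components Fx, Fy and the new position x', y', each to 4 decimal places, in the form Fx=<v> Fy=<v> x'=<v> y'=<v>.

Fx=2.9896 Fy=5.9482 x'=-2.6263 y'=-3.2565

F_att = 3/2·(g−p) = 3/2·(2,4) = (3.0000,6.0000)
o1: d²=26 ≤ ρ²=42; F_rep = 7·(-1,-5)/26² = (-0.0104,-0.0518)
F = F_att + ΣF_rep = (2.9896,5.9482)
p' = p + 1/8·F = (-2.6263,-3.2565)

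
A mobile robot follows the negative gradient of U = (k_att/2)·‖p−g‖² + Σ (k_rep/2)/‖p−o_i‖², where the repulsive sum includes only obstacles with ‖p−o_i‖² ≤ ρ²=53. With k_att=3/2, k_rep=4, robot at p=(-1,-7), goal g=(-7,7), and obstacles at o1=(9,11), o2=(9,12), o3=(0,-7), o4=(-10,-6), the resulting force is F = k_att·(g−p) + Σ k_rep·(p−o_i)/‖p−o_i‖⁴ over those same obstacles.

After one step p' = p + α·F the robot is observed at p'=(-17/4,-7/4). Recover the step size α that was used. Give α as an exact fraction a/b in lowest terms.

α = 1/4

F_att = 3/2·(g−p) = 3/2·(-6,14) = (-9.0000,21.0000)
o1: d²=424 > ρ²=53 → inactive
o2: d²=461 > ρ²=53 → inactive
o3: d²=1 ≤ ρ²=53; F_rep = 4·(-1,0)/1² = (-4.0000,0.0000)
o4: d²=82 > ρ²=53 → inactive
F = F_att + ΣF_rep = (-13.0000,21.0000)
Δp = p'−p = (-3.2500,5.2500); α = Δx/Fx = (-13/4) / (-13) = 1/4
check: Δy/Fy = (21/4) / (21) = 1/4 ✓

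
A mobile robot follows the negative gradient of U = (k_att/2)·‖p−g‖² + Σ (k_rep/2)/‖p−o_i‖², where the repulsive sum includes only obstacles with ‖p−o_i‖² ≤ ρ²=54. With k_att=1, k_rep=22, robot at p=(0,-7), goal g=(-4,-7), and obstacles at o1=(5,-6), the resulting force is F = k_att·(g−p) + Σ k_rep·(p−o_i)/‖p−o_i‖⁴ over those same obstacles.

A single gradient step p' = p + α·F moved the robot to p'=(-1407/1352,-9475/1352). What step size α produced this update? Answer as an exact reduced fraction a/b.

F_att = 1·(g−p) = 1·(-4,0) = (-4.0000,0.0000)
o1: d²=26 ≤ ρ²=54; F_rep = 22·(-5,-1)/26² = (-0.1627,-0.0325)
F = F_att + ΣF_rep = (-4.1627,-0.0325)
Δp = p'−p = (-1.0407,-0.0081); α = Δx/Fx = (-1407/1352) / (-1407/338) = 1/4
check: Δy/Fy = (-11/1352) / (-11/338) = 1/4 ✓

α = 1/4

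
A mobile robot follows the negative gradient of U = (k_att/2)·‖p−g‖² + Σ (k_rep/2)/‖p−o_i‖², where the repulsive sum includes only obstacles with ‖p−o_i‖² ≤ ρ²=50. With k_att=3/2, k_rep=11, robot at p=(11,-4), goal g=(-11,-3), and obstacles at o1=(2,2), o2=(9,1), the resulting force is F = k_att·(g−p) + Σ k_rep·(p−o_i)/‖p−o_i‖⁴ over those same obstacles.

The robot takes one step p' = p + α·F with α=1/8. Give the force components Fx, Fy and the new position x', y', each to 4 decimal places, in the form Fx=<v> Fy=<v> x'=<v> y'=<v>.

F_att = 3/2·(g−p) = 3/2·(-22,1) = (-33.0000,1.5000)
o1: d²=117 > ρ²=50 → inactive
o2: d²=29 ≤ ρ²=50; F_rep = 11·(2,-5)/29² = (0.0262,-0.0654)
F = F_att + ΣF_rep = (-32.9738,1.4346)
p' = p + 1/8·F = (6.8783,-3.8207)

Fx=-32.9738 Fy=1.4346 x'=6.8783 y'=-3.8207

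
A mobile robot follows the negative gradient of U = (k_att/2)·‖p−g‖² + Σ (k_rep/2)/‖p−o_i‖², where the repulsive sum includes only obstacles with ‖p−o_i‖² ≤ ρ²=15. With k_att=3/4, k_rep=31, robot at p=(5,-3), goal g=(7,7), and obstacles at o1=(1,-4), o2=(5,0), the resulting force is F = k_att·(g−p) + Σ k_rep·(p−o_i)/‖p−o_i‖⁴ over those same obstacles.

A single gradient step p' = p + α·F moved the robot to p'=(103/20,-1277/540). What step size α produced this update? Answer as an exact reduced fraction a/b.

α = 1/10

F_att = 3/4·(g−p) = 3/4·(2,10) = (1.5000,7.5000)
o1: d²=17 > ρ²=15 → inactive
o2: d²=9 ≤ ρ²=15; F_rep = 31·(0,-3)/9² = (0.0000,-1.1481)
F = F_att + ΣF_rep = (1.5000,6.3519)
Δp = p'−p = (0.1500,0.6352); α = Δx/Fx = (3/20) / (3/2) = 1/10
check: Δy/Fy = (343/540) / (343/54) = 1/10 ✓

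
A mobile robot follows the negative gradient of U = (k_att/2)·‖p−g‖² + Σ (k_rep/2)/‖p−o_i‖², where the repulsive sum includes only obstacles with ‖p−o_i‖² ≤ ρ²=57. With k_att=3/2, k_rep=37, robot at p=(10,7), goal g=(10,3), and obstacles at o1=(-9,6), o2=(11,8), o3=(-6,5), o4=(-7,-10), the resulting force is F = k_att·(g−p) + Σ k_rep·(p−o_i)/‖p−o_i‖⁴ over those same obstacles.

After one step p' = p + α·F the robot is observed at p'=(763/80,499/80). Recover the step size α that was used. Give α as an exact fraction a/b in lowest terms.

F_att = 3/2·(g−p) = 3/2·(0,-4) = (0.0000,-6.0000)
o1: d²=362 > ρ²=57 → inactive
o2: d²=2 ≤ ρ²=57; F_rep = 37·(-1,-1)/2² = (-9.2500,-9.2500)
o3: d²=260 > ρ²=57 → inactive
o4: d²=578 > ρ²=57 → inactive
F = F_att + ΣF_rep = (-9.2500,-15.2500)
Δp = p'−p = (-0.4625,-0.7625); α = Δx/Fx = (-37/80) / (-37/4) = 1/20
check: Δy/Fy = (-61/80) / (-61/4) = 1/20 ✓

α = 1/20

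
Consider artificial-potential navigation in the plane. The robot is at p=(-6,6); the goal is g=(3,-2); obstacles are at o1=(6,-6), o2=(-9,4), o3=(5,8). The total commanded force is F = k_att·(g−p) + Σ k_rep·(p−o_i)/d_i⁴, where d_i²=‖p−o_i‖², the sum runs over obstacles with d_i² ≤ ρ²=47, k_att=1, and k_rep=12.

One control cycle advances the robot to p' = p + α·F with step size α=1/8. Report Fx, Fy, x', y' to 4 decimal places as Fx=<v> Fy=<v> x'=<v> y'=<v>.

Fx=9.2130 Fy=-7.8580 x'=-4.8484 y'=5.0178

F_att = 1·(g−p) = 1·(9,-8) = (9.0000,-8.0000)
o1: d²=288 > ρ²=47 → inactive
o2: d²=13 ≤ ρ²=47; F_rep = 12·(3,2)/13² = (0.2130,0.1420)
o3: d²=125 > ρ²=47 → inactive
F = F_att + ΣF_rep = (9.2130,-7.8580)
p' = p + 1/8·F = (-4.8484,5.0178)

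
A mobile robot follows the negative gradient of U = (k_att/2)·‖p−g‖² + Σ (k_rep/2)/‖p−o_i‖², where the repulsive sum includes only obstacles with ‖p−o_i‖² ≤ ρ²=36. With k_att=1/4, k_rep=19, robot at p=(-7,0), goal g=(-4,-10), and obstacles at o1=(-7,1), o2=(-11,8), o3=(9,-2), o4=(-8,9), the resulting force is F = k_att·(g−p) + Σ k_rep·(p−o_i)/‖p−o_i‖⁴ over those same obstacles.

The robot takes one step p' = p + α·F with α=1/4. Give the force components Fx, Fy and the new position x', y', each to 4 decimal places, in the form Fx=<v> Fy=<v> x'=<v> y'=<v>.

Fx=0.7500 Fy=-21.5000 x'=-6.8125 y'=-5.3750

F_att = 1/4·(g−p) = 1/4·(3,-10) = (0.7500,-2.5000)
o1: d²=1 ≤ ρ²=36; F_rep = 19·(0,-1)/1² = (0.0000,-19.0000)
o2: d²=80 > ρ²=36 → inactive
o3: d²=260 > ρ²=36 → inactive
o4: d²=82 > ρ²=36 → inactive
F = F_att + ΣF_rep = (0.7500,-21.5000)
p' = p + 1/4·F = (-6.8125,-5.3750)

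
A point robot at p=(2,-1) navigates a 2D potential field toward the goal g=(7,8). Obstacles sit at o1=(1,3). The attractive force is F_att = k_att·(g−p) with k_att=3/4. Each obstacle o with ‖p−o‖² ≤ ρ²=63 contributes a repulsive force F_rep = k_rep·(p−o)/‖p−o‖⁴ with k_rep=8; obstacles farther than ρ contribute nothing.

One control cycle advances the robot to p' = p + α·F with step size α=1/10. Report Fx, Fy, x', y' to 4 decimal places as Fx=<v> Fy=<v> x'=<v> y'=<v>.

Fx=3.7777 Fy=6.6393 x'=2.3778 y'=-0.3361

F_att = 3/4·(g−p) = 3/4·(5,9) = (3.7500,6.7500)
o1: d²=17 ≤ ρ²=63; F_rep = 8·(1,-4)/17² = (0.0277,-0.1107)
F = F_att + ΣF_rep = (3.7777,6.6393)
p' = p + 1/10·F = (2.3778,-0.3361)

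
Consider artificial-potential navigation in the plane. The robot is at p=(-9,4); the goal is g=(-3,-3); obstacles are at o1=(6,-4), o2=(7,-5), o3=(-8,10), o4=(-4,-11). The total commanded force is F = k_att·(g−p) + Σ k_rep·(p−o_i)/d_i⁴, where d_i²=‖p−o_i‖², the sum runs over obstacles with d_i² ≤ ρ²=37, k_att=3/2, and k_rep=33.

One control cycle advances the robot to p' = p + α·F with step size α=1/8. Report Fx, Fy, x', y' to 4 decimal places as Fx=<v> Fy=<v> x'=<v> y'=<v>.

F_att = 3/2·(g−p) = 3/2·(6,-7) = (9.0000,-10.5000)
o1: d²=289 > ρ²=37 → inactive
o2: d²=337 > ρ²=37 → inactive
o3: d²=37 ≤ ρ²=37; F_rep = 33·(-1,-6)/37² = (-0.0241,-0.1446)
o4: d²=250 > ρ²=37 → inactive
F = F_att + ΣF_rep = (8.9759,-10.6446)
p' = p + 1/8·F = (-7.8780,2.6694)

Fx=8.9759 Fy=-10.6446 x'=-7.8780 y'=2.6694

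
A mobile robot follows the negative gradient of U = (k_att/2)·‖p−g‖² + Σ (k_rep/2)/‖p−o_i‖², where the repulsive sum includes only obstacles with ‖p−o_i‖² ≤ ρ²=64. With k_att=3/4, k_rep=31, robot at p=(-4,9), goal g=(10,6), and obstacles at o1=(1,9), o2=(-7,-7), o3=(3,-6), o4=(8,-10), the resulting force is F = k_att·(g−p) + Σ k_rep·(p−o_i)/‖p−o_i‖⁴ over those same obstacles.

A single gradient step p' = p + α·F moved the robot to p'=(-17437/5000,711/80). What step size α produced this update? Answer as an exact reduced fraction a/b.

α = 1/20

F_att = 3/4·(g−p) = 3/4·(14,-3) = (10.5000,-2.2500)
o1: d²=25 ≤ ρ²=64; F_rep = 31·(-5,0)/25² = (-0.2480,0.0000)
o2: d²=265 > ρ²=64 → inactive
o3: d²=274 > ρ²=64 → inactive
o4: d²=505 > ρ²=64 → inactive
F = F_att + ΣF_rep = (10.2520,-2.2500)
Δp = p'−p = (0.5126,-0.1125); α = Δx/Fx = (2563/5000) / (2563/250) = 1/20
check: Δy/Fy = (-9/80) / (-9/4) = 1/20 ✓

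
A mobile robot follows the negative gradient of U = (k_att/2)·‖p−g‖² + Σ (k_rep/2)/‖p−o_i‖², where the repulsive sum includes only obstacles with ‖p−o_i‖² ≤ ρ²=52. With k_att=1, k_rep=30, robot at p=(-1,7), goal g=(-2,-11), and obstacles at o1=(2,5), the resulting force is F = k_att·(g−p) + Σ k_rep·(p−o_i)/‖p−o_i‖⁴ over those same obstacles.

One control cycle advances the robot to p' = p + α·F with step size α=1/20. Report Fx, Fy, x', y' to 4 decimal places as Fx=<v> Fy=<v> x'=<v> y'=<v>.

Fx=-1.5325 Fy=-17.6450 x'=-1.0766 y'=6.1178

F_att = 1·(g−p) = 1·(-1,-18) = (-1.0000,-18.0000)
o1: d²=13 ≤ ρ²=52; F_rep = 30·(-3,2)/13² = (-0.5325,0.3550)
F = F_att + ΣF_rep = (-1.5325,-17.6450)
p' = p + 1/20·F = (-1.0766,6.1178)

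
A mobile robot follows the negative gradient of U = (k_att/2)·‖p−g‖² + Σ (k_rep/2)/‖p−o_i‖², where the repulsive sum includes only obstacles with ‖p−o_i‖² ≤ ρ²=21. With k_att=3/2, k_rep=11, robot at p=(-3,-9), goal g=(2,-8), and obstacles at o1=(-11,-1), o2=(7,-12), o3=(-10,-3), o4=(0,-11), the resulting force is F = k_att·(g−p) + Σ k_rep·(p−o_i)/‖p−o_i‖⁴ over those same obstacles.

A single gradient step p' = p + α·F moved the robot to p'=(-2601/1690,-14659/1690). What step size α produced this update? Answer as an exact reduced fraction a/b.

α = 1/5

F_att = 3/2·(g−p) = 3/2·(5,1) = (7.5000,1.5000)
o1: d²=128 > ρ²=21 → inactive
o2: d²=109 > ρ²=21 → inactive
o3: d²=85 > ρ²=21 → inactive
o4: d²=13 ≤ ρ²=21; F_rep = 11·(-3,2)/13² = (-0.1953,0.1302)
F = F_att + ΣF_rep = (7.3047,1.6302)
Δp = p'−p = (1.4609,0.3260); α = Δx/Fx = (2469/1690) / (2469/338) = 1/5
check: Δy/Fy = (551/1690) / (551/338) = 1/5 ✓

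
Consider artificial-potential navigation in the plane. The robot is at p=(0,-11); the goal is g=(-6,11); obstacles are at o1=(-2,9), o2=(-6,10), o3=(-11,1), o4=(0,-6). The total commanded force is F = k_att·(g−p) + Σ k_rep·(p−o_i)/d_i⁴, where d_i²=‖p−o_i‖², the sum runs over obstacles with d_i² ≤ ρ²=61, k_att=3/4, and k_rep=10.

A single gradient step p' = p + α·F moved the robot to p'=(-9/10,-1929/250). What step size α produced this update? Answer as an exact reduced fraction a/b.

F_att = 3/4·(g−p) = 3/4·(-6,22) = (-4.5000,16.5000)
o1: d²=404 > ρ²=61 → inactive
o2: d²=477 > ρ²=61 → inactive
o3: d²=265 > ρ²=61 → inactive
o4: d²=25 ≤ ρ²=61; F_rep = 10·(0,-5)/25² = (0.0000,-0.0800)
F = F_att + ΣF_rep = (-4.5000,16.4200)
Δp = p'−p = (-0.9000,3.2840); α = Δx/Fx = (-9/10) / (-9/2) = 1/5
check: Δy/Fy = (821/250) / (821/50) = 1/5 ✓

α = 1/5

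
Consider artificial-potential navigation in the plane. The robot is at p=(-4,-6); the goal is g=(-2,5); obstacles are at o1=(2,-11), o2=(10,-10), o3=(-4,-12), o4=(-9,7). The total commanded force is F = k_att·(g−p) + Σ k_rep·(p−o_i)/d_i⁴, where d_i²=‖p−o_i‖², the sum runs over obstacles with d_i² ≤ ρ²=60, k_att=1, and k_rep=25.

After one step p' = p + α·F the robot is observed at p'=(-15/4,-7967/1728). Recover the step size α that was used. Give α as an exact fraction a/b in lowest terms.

F_att = 1·(g−p) = 1·(2,11) = (2.0000,11.0000)
o1: d²=61 > ρ²=60 → inactive
o2: d²=212 > ρ²=60 → inactive
o3: d²=36 ≤ ρ²=60; F_rep = 25·(0,6)/36² = (0.0000,0.1157)
o4: d²=194 > ρ²=60 → inactive
F = F_att + ΣF_rep = (2.0000,11.1157)
Δp = p'−p = (0.2500,1.3895); α = Δx/Fx = (1/4) / (2) = 1/8
check: Δy/Fy = (2401/1728) / (2401/216) = 1/8 ✓

α = 1/8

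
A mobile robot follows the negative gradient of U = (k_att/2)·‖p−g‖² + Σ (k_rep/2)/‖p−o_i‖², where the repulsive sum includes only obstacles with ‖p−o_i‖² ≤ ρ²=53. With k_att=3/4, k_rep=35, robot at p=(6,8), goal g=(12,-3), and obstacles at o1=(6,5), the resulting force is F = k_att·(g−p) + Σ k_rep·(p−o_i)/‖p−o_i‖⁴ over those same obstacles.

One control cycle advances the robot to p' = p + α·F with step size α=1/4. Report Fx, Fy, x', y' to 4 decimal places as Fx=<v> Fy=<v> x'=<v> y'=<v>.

Fx=4.5000 Fy=-6.9537 x'=7.1250 y'=6.2616

F_att = 3/4·(g−p) = 3/4·(6,-11) = (4.5000,-8.2500)
o1: d²=9 ≤ ρ²=53; F_rep = 35·(0,3)/9² = (0.0000,1.2963)
F = F_att + ΣF_rep = (4.5000,-6.9537)
p' = p + 1/4·F = (7.1250,6.2616)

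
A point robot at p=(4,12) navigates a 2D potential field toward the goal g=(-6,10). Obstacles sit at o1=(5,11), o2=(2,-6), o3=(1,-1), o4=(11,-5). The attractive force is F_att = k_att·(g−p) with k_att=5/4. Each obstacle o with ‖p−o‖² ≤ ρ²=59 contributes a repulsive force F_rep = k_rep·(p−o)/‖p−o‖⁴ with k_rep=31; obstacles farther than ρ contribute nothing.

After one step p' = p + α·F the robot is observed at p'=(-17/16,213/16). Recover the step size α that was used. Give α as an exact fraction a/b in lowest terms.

F_att = 5/4·(g−p) = 5/4·(-10,-2) = (-12.5000,-2.5000)
o1: d²=2 ≤ ρ²=59; F_rep = 31·(-1,1)/2² = (-7.7500,7.7500)
o2: d²=328 > ρ²=59 → inactive
o3: d²=178 > ρ²=59 → inactive
o4: d²=338 > ρ²=59 → inactive
F = F_att + ΣF_rep = (-20.2500,5.2500)
Δp = p'−p = (-5.0625,1.3125); α = Δx/Fx = (-81/16) / (-81/4) = 1/4
check: Δy/Fy = (21/16) / (21/4) = 1/4 ✓

α = 1/4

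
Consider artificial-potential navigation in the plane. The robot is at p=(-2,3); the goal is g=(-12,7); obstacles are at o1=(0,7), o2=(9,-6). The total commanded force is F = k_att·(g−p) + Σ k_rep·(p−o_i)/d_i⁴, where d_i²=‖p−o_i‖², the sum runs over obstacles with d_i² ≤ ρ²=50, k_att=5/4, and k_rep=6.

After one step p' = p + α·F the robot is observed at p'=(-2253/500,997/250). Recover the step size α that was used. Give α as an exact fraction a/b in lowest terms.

F_att = 5/4·(g−p) = 5/4·(-10,4) = (-12.5000,5.0000)
o1: d²=20 ≤ ρ²=50; F_rep = 6·(-2,-4)/20² = (-0.0300,-0.0600)
o2: d²=202 > ρ²=50 → inactive
F = F_att + ΣF_rep = (-12.5300,4.9400)
Δp = p'−p = (-2.5060,0.9880); α = Δx/Fx = (-1253/500) / (-1253/100) = 1/5
check: Δy/Fy = (247/250) / (247/50) = 1/5 ✓

α = 1/5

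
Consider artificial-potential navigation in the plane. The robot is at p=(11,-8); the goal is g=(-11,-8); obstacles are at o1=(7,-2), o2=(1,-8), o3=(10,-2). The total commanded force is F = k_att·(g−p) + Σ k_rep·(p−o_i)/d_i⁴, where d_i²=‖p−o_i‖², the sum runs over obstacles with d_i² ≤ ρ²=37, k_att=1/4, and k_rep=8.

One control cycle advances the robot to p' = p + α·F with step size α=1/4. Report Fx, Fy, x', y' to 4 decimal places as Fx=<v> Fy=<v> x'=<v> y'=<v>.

F_att = 1/4·(g−p) = 1/4·(-22,0) = (-5.5000,0.0000)
o1: d²=52 > ρ²=37 → inactive
o2: d²=100 > ρ²=37 → inactive
o3: d²=37 ≤ ρ²=37; F_rep = 8·(1,-6)/37² = (0.0058,-0.0351)
F = F_att + ΣF_rep = (-5.4942,-0.0351)
p' = p + 1/4·F = (9.6265,-8.0088)

Fx=-5.4942 Fy=-0.0351 x'=9.6265 y'=-8.0088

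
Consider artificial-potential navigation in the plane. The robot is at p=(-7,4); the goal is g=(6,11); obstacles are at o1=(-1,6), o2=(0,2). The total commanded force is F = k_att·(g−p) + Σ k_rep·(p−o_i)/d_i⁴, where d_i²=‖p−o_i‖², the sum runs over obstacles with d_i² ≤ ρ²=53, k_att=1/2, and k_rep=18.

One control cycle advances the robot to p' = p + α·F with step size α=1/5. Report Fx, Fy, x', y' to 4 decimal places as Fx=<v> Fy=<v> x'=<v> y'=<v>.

F_att = 1/2·(g−p) = 1/2·(13,7) = (6.5000,3.5000)
o1: d²=40 ≤ ρ²=53; F_rep = 18·(-6,-2)/40² = (-0.0675,-0.0225)
o2: d²=53 ≤ ρ²=53; F_rep = 18·(-7,2)/53² = (-0.0449,0.0128)
F = F_att + ΣF_rep = (6.3876,3.4903)
p' = p + 1/5·F = (-5.7225,4.6981)

Fx=6.3876 Fy=3.4903 x'=-5.7225 y'=4.6981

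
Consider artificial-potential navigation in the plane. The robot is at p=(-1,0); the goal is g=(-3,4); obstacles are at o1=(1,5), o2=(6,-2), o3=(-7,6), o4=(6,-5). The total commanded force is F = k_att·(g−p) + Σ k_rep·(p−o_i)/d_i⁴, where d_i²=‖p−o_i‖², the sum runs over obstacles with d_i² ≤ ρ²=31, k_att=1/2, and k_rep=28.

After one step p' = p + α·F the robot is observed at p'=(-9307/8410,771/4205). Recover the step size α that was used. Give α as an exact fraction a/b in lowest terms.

α = 1/10

F_att = 1/2·(g−p) = 1/2·(-2,4) = (-1.0000,2.0000)
o1: d²=29 ≤ ρ²=31; F_rep = 28·(-2,-5)/29² = (-0.0666,-0.1665)
o2: d²=53 > ρ²=31 → inactive
o3: d²=72 > ρ²=31 → inactive
o4: d²=74 > ρ²=31 → inactive
F = F_att + ΣF_rep = (-1.0666,1.8335)
Δp = p'−p = (-0.1067,0.1834); α = Δx/Fx = (-897/8410) / (-897/841) = 1/10
check: Δy/Fy = (771/4205) / (1542/841) = 1/10 ✓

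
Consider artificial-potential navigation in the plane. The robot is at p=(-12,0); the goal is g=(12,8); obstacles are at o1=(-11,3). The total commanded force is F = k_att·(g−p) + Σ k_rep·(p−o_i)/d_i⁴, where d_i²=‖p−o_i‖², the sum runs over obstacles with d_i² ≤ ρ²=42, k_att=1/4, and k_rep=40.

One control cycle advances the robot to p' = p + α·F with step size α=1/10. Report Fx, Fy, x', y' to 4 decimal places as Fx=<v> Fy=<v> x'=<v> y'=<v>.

F_att = 1/4·(g−p) = 1/4·(24,8) = (6.0000,2.0000)
o1: d²=10 ≤ ρ²=42; F_rep = 40·(-1,-3)/10² = (-0.4000,-1.2000)
F = F_att + ΣF_rep = (5.6000,0.8000)
p' = p + 1/10·F = (-11.4400,0.0800)

Fx=5.6000 Fy=0.8000 x'=-11.4400 y'=0.0800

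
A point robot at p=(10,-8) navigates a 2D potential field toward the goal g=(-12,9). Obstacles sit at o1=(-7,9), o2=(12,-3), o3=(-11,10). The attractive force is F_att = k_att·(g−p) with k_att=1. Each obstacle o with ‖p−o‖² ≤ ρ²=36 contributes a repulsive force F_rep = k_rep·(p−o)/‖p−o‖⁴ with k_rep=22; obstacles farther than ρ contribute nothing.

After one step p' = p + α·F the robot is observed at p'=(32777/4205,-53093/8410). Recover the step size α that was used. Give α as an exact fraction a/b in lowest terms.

F_att = 1·(g−p) = 1·(-22,17) = (-22.0000,17.0000)
o1: d²=578 > ρ²=36 → inactive
o2: d²=29 ≤ ρ²=36; F_rep = 22·(-2,-5)/29² = (-0.0523,-0.1308)
o3: d²=765 > ρ²=36 → inactive
F = F_att + ΣF_rep = (-22.0523,16.8692)
Δp = p'−p = (-2.2052,1.6869); α = Δx/Fx = (-9273/4205) / (-18546/841) = 1/10
check: Δy/Fy = (14187/8410) / (14187/841) = 1/10 ✓

α = 1/10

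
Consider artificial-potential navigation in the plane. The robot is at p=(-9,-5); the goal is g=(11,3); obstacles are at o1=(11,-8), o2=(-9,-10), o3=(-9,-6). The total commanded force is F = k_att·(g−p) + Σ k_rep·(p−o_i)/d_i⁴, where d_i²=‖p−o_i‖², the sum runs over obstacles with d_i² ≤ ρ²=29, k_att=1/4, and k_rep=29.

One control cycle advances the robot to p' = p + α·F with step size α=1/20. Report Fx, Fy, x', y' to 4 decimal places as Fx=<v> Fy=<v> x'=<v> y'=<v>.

Fx=5.0000 Fy=31.2320 x'=-8.7500 y'=-3.4384

F_att = 1/4·(g−p) = 1/4·(20,8) = (5.0000,2.0000)
o1: d²=409 > ρ²=29 → inactive
o2: d²=25 ≤ ρ²=29; F_rep = 29·(0,5)/25² = (0.0000,0.2320)
o3: d²=1 ≤ ρ²=29; F_rep = 29·(0,1)/1² = (0.0000,29.0000)
F = F_att + ΣF_rep = (5.0000,31.2320)
p' = p + 1/20·F = (-8.7500,-3.4384)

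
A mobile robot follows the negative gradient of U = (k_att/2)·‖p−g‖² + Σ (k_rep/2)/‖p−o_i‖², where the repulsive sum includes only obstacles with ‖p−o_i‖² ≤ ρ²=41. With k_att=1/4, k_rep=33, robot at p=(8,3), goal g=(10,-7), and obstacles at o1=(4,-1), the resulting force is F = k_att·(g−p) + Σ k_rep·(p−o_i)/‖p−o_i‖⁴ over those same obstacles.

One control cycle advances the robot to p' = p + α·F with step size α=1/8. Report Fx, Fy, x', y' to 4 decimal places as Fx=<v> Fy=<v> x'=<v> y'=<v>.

Fx=0.6289 Fy=-2.3711 x'=8.0786 y'=2.7036

F_att = 1/4·(g−p) = 1/4·(2,-10) = (0.5000,-2.5000)
o1: d²=32 ≤ ρ²=41; F_rep = 33·(4,4)/32² = (0.1289,0.1289)
F = F_att + ΣF_rep = (0.6289,-2.3711)
p' = p + 1/8·F = (8.0786,2.7036)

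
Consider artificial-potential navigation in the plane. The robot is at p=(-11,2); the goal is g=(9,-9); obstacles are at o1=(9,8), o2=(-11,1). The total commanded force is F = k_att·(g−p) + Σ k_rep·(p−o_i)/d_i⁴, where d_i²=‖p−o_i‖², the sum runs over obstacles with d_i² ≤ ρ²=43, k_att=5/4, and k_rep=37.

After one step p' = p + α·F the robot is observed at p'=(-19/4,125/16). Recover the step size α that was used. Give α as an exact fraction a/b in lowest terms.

F_att = 5/4·(g−p) = 5/4·(20,-11) = (25.0000,-13.7500)
o1: d²=436 > ρ²=43 → inactive
o2: d²=1 ≤ ρ²=43; F_rep = 37·(0,1)/1² = (0.0000,37.0000)
F = F_att + ΣF_rep = (25.0000,23.2500)
Δp = p'−p = (6.2500,5.8125); α = Δx/Fx = (25/4) / (25) = 1/4
check: Δy/Fy = (93/16) / (93/4) = 1/4 ✓

α = 1/4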